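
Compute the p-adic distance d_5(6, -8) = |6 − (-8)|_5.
d_5(6, -8) = 1

Step 1 — x − y = 6 − (-8) = 14. Step 2 — v_5(14) = 0 (factor: 14 = (5^0 · 14); the sign does not affect v_p). Step 3 — |x − y|_5 = 5^{0} = 1.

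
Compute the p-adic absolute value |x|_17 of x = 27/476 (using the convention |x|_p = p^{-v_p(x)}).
|27/476|_17 = 17

Step 1 — compute v_17(x) by factoring powers of 17 out of the numerator and denominator: v_17(27/476) = -1. Step 2 — apply |x|_p = p^{-v_p(x)} = 17^{1} = 17.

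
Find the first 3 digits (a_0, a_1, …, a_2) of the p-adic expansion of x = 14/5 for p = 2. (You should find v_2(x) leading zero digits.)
(a_0, …, a_2) = (0, 1, 1)

v_2(14/5) = 1, so a_0 = ... = a_0 = 0. Factor out: x = 2^1 · u with u = 7/5 a unit in ℤ_2. Expand u iteratively via a_{v+i} = u_i mod 2, u_{i+1} = (u_i − a_{v+i})/2:
  u_0 = 7/5;  a_1 = 1;  u_1 = (u_0 − 1)/2 = 1/5
  u_1 = 1/5;  a_2 = 1;  u_2 = (u_1 − 1)/2 = -2/5
Digits: (0, 1, 1).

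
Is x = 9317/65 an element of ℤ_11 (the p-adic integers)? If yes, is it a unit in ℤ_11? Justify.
x ∈ ℤ_11 but not a unit; v_11(x) = 3 > 0

ℤ_11 = {x ∈ ℚ_11 : v_11(x) ≥ 0} and ℤ_11^× = {x ∈ ℤ_11 : v_11(x) = 0}. Here v_11(9317/65) = v_11(num) − v_11(den) = 3; compare against these criteria.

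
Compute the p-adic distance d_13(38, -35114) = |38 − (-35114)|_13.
d_13(38, -35114) = 1/2197

Step 1 — x − y = 38 − (-35114) = 35152. Step 2 — v_13(35152) = 3 (factor: 35152 = (13^3 · 16); the sign does not affect v_p). Step 3 — |x − y|_13 = 13^{-3} = 1/2197.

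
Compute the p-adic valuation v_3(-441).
v_3(-441) = 2

v_3(n) is the largest exponent k such that 3^k divides n. Factor out: -441 = -3^2 · 49. (Sign doesn't affect v_p.) So v_3(-441) = 2.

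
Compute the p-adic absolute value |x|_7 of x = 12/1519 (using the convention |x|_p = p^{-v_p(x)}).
|12/1519|_7 = 49

Step 1 — compute v_7(x) by factoring powers of 7 out of the numerator and denominator: v_7(12/1519) = -2. Step 2 — apply |x|_p = p^{-v_p(x)} = 7^{2} = 49.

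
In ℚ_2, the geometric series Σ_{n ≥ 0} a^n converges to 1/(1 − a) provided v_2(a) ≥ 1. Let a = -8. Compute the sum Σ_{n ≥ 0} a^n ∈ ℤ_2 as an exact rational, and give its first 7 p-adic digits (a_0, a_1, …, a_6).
Σ a^n = 1/(1 − a) = 1/9;  first 7 digits = (1, 0, 0, 1, 1, 1, 0)

v_2(a) = 3 ≥ 1, so the series converges in ℤ_2 to 1/(1 − a) = 1/(1 − (-8)) = 1/9. Expand this rational in ℤ_2: compute digits iteratively via d_i = x_i mod 2, x_{i+1} = (x_i − d_i)/2. The first 7 digits are (1, 0, 0, 1, 1, 1, 0).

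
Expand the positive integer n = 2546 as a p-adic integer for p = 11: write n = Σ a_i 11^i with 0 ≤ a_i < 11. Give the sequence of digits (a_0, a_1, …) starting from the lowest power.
(a_0, a_1, …) = (5, 0, 10, 1)

Repeated division by 11 gives the digits low-to-high: 2546 = 5 + 10·11^2 + 1·11^3. Digit sequence: (5, 0, 10, 1).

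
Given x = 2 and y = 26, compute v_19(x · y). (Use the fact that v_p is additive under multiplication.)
v_19(52) = 0

v_p(x) = 0 (factor: 2 = 19^0 · 2); v_p(y) = 0 (factor: 26 = 19^0 · 26). Additivity: v_p(xy) = v_p(x) + v_p(y) = 0 + 0 = 0. (Direct check: xy = 52 = 19^0 · (52).)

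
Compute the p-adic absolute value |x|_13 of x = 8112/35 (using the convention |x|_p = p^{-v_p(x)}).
|8112/35|_13 = 1/169

Step 1 — compute v_13(x) by factoring powers of 13 out of the numerator and denominator: v_13(8112/35) = 2. Step 2 — apply |x|_p = p^{-v_p(x)} = 13^{-2} = 1/169.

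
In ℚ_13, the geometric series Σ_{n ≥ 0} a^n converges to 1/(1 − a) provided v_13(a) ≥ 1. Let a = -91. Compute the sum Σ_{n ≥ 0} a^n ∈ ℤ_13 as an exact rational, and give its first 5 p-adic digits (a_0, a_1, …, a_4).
Σ a^n = 1/(1 − a) = 1/92;  first 5 digits = (1, 6, 9, 11, 8)

v_13(a) = 1 ≥ 1, so the series converges in ℤ_13 to 1/(1 − a) = 1/(1 − (-91)) = 1/92. Expand this rational in ℤ_13: compute digits iteratively via d_i = x_i mod 13, x_{i+1} = (x_i − d_i)/13. The first 5 digits are (1, 6, 9, 11, 8).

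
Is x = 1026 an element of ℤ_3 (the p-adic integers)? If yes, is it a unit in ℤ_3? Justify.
x ∈ ℤ_3 but not a unit; v_3(x) = 3 > 0

ℤ_3 = {x ∈ ℚ_3 : v_3(x) ≥ 0} and ℤ_3^× = {x ∈ ℤ_3 : v_3(x) = 0}. Here v_3(1026) = v_3(num) − v_3(den) = 3; compare against these criteria.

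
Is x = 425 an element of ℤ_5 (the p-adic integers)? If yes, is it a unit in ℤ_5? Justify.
x ∈ ℤ_5 but not a unit; v_5(x) = 2 > 0

ℤ_5 = {x ∈ ℚ_5 : v_5(x) ≥ 0} and ℤ_5^× = {x ∈ ℤ_5 : v_5(x) = 0}. Here v_5(425) = v_5(num) − v_5(den) = 2; compare against these criteria.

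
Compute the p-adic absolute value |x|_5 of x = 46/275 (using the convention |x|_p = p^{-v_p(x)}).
|46/275|_5 = 25

Step 1 — compute v_5(x) by factoring powers of 5 out of the numerator and denominator: v_5(46/275) = -2. Step 2 — apply |x|_p = p^{-v_p(x)} = 5^{2} = 25.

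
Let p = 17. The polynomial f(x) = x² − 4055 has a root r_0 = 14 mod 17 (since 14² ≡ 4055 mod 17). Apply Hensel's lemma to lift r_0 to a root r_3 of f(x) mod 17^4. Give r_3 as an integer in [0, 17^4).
r_3 = 27163 (mod 83521)

Hensel's recurrence: r_{i+1} = r_i − f(r_i)·(f′(r_i))^{-1} mod 17^{i+2}, with f′(x) = 2x. Iterate:
  r_0 = 14 (mod 17)
  r_1 = 286 (mod 289)
  r_2 = 2598 (mod 4913)
  r_3 = 27163 (mod 83521)
Final: r_3 = 27163, and one checks f(r_3) ≡ 0 mod 17^4.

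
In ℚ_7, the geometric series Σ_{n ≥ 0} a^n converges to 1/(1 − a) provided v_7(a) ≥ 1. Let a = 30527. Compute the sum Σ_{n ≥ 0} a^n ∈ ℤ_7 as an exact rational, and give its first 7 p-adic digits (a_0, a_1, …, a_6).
Σ a^n = 1/(1 − a) = -1/30526;  first 7 digits = (1, 0, 0, 5, 5, 1, 4)

v_7(a) = 3 ≥ 1, so the series converges in ℤ_7 to 1/(1 − a) = 1/(1 − 30527) = -1/30526. Expand this rational in ℤ_7: compute digits iteratively via d_i = x_i mod 7, x_{i+1} = (x_i − d_i)/7. The first 7 digits are (1, 0, 0, 5, 5, 1, 4).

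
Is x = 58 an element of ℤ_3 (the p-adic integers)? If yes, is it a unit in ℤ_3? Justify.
x ∈ ℤ_3^× (unit); v_3(x) = 0

ℤ_3 = {x ∈ ℚ_3 : v_3(x) ≥ 0} and ℤ_3^× = {x ∈ ℤ_3 : v_3(x) = 0}. Here v_3(58) = v_3(num) − v_3(den) = 0; compare against these criteria.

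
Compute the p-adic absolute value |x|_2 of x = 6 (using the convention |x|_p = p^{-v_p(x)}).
|6|_2 = 1/2

Step 1 — compute v_2(x) by factoring powers of 2 out of the numerator and denominator: v_2(6) = 1. Step 2 — apply |x|_p = p^{-v_p(x)} = 2^{-1} = 1/2.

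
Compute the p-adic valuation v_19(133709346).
v_19(133709346) = 5

v_19(n) is the largest exponent k such that 19^k divides n. Factor out: 133709346 = 19^5 · 54. (Sign doesn't affect v_p.) So v_19(133709346) = 5.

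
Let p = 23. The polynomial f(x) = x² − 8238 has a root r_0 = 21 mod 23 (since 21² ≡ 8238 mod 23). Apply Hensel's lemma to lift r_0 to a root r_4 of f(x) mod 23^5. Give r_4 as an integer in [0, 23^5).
r_4 = 6332450 (mod 6436343)

Hensel's recurrence: r_{i+1} = r_i − f(r_i)·(f′(r_i))^{-1} mod 23^{i+2}, with f′(x) = 2x. Iterate:
  r_0 = 21 (mod 23)
  r_1 = 320 (mod 529)
  r_2 = 5610 (mod 12167)
  r_3 = 175948 (mod 279841)
  r_4 = 6332450 (mod 6436343)
Final: r_4 = 6332450, and one checks f(r_4) ≡ 0 mod 23^5.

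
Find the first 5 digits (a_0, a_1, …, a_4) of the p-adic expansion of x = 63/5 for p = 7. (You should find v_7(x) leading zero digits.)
(a_0, …, a_4) = (0, 6, 5, 2, 1)

v_7(63/5) = 1, so a_0 = ... = a_0 = 0. Factor out: x = 7^1 · u with u = 9/5 a unit in ℤ_7. Expand u iteratively via a_{v+i} = u_i mod 7, u_{i+1} = (u_i − a_{v+i})/7:
  u_0 = 9/5;  a_1 = 6;  u_1 = (u_0 − 6)/7 = -3/5
  u_1 = -3/5;  a_2 = 5;  u_2 = (u_1 − 5)/7 = -4/5
  u_2 = -4/5;  a_3 = 2;  u_3 = (u_2 − 2)/7 = -2/5
  u_3 = -2/5;  a_4 = 1;  u_4 = (u_3 − 1)/7 = -1/5
Digits: (0, 6, 5, 2, 1).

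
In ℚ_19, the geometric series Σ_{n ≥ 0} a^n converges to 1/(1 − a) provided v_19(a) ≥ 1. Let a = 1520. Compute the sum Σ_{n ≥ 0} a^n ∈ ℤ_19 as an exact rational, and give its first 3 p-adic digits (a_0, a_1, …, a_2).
Σ a^n = 1/(1 − a) = -1/1519;  first 3 digits = (1, 4, 1)

v_19(a) = 1 ≥ 1, so the series converges in ℤ_19 to 1/(1 − a) = 1/(1 − 1520) = -1/1519. Expand this rational in ℤ_19: compute digits iteratively via d_i = x_i mod 19, x_{i+1} = (x_i − d_i)/19. The first 3 digits are (1, 4, 1).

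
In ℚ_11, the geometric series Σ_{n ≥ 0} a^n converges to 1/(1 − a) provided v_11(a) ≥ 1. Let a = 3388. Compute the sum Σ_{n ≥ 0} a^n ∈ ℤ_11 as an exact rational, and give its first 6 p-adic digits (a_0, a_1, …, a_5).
Σ a^n = 1/(1 − a) = -1/3387;  first 6 digits = (1, 0, 6, 2, 3, 5)

v_11(a) = 2 ≥ 1, so the series converges in ℤ_11 to 1/(1 − a) = 1/(1 − 3388) = -1/3387. Expand this rational in ℤ_11: compute digits iteratively via d_i = x_i mod 11, x_{i+1} = (x_i − d_i)/11. The first 6 digits are (1, 0, 6, 2, 3, 5).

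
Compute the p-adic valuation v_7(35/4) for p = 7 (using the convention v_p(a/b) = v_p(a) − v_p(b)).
v_7(35/4) = 1

Factor powers of 7 from the numerator and denominator of the reduced fraction: 35 = 7^1 · 5 and 4 = 7^0 · 4. Apply v_p(a/b) = v_p(a) − v_p(b): v_7(35/4) = 1 − 0 = 1.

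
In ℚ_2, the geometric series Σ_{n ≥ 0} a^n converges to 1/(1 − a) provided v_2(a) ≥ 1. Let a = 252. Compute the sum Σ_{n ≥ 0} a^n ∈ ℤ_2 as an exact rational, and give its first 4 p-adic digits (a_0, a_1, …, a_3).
Σ a^n = 1/(1 − a) = -1/251;  first 4 digits = (1, 0, 1, 1)

v_2(a) = 2 ≥ 1, so the series converges in ℤ_2 to 1/(1 − a) = 1/(1 − 252) = -1/251. Expand this rational in ℤ_2: compute digits iteratively via d_i = x_i mod 2, x_{i+1} = (x_i − d_i)/2. The first 4 digits are (1, 0, 1, 1).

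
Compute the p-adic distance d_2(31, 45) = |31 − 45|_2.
d_2(31, 45) = 1/2

Step 1 — x − y = 31 − 45 = -14. Step 2 — v_2(-14) = 1 (factor: -14 = −(2^1 · 7); the sign does not affect v_p). Step 3 — |x − y|_2 = 2^{-1} = 1/2.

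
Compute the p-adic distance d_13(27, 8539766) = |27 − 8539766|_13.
d_13(27, 8539766) = 1/371293

Step 1 — x − y = 27 − 8539766 = -8539739. Step 2 — v_13(-8539739) = 5 (factor: -8539739 = −(13^5 · 23); the sign does not affect v_p). Step 3 — |x − y|_13 = 13^{-5} = 1/371293.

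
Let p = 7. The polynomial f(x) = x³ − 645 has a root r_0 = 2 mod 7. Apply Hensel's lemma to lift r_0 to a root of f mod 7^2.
r_1 = 2 (mod 49)

Hensel: r_{i+1} = r_i − f(r_i)/f′(r_i) mod 7^{i+2}, where f′(x) = 3x². Iterate:
  r_0 = 2 (mod 7)
  r_1 = 2 (mod 49)
Final: r = 2 with f(r) ≡ 0 mod 7^2.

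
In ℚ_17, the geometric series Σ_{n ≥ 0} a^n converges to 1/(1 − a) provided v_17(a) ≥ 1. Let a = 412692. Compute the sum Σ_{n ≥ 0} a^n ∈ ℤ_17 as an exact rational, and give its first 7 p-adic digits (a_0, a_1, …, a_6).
Σ a^n = 1/(1 − a) = -1/412691;  first 7 digits = (1, 0, 0, 16, 4, 0, 1)

v_17(a) = 3 ≥ 1, so the series converges in ℤ_17 to 1/(1 − a) = 1/(1 − 412692) = -1/412691. Expand this rational in ℤ_17: compute digits iteratively via d_i = x_i mod 17, x_{i+1} = (x_i − d_i)/17. The first 7 digits are (1, 0, 0, 16, 4, 0, 1).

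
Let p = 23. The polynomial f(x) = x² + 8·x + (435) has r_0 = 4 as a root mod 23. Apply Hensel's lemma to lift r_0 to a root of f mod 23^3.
r_2 = 2718 (mod 12167)

Hensel: r_{i+1} = r_i − f(r_i)·(f′(r_i))^{-1} mod 23^{i+2}, f′(x) = 2x + 8. Iterate:
  r_0 = 4 (mod 23)
  r_1 = 73 (mod 529)
  r_2 = 2718 (mod 12167)
Final: r = 2718 satisfies f(r) ≡ 0 mod 23^3.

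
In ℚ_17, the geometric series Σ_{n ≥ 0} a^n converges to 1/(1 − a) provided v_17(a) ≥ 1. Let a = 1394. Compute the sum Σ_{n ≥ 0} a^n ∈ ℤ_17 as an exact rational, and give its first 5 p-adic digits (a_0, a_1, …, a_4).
Σ a^n = 1/(1 − a) = -1/1393;  first 5 digits = (1, 14, 13, 11, 16)

v_17(a) = 1 ≥ 1, so the series converges in ℤ_17 to 1/(1 − a) = 1/(1 − 1394) = -1/1393. Expand this rational in ℤ_17: compute digits iteratively via d_i = x_i mod 17, x_{i+1} = (x_i − d_i)/17. The first 5 digits are (1, 14, 13, 11, 16).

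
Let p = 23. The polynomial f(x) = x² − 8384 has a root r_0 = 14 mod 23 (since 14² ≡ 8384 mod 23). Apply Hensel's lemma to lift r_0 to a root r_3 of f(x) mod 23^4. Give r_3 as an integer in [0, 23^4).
r_3 = 118878 (mod 279841)

Hensel's recurrence: r_{i+1} = r_i − f(r_i)·(f′(r_i))^{-1} mod 23^{i+2}, with f′(x) = 2x. Iterate:
  r_0 = 14 (mod 23)
  r_1 = 382 (mod 529)
  r_2 = 9375 (mod 12167)
  r_3 = 118878 (mod 279841)
Final: r_3 = 118878, and one checks f(r_3) ≡ 0 mod 23^4.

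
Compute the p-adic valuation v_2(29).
v_2(29) = 0

v_2(n) is the largest exponent k such that 2^k divides n. Factor out: 29 = 2^0 · 29. (Sign doesn't affect v_p.) So v_2(29) = 0.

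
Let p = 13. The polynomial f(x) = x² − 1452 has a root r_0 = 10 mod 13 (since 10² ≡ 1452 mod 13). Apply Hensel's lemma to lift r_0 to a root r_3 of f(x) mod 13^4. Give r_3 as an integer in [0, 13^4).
r_3 = 11502 (mod 28561)

Hensel's recurrence: r_{i+1} = r_i − f(r_i)·(f′(r_i))^{-1} mod 13^{i+2}, with f′(x) = 2x. Iterate:
  r_0 = 10 (mod 13)
  r_1 = 10 (mod 169)
  r_2 = 517 (mod 2197)
  r_3 = 11502 (mod 28561)
Final: r_3 = 11502, and one checks f(r_3) ≡ 0 mod 13^4.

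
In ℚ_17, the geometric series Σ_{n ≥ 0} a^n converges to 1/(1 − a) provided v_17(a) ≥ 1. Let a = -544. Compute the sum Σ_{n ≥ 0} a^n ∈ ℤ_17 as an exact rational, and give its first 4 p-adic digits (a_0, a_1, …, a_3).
Σ a^n = 1/(1 − a) = 1/545;  first 4 digits = (1, 2, 2, 0)

v_17(a) = 1 ≥ 1, so the series converges in ℤ_17 to 1/(1 − a) = 1/(1 − (-544)) = 1/545. Expand this rational in ℤ_17: compute digits iteratively via d_i = x_i mod 17, x_{i+1} = (x_i − d_i)/17. The first 4 digits are (1, 2, 2, 0).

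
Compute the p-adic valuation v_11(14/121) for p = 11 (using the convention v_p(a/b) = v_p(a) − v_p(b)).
v_11(14/121) = -2

Factor powers of 11 from the numerator and denominator of the reduced fraction: 14 = 11^0 · 14 and 121 = 11^2 · 1. Apply v_p(a/b) = v_p(a) − v_p(b): v_11(14/121) = 0 − 2 = -2.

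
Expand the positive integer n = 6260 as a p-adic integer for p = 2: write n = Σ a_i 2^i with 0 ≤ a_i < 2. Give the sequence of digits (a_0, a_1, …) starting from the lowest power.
(a_0, a_1, …) = (0, 0, 1, 0, 1, 1, 1, 0, 0, 0, 0, 1, 1)

Repeated division by 2 gives the digits low-to-high: 6260 = 1·2^2 + 1·2^4 + 1·2^5 + 1·2^6 + 1·2^11 + 1·2^12. Digit sequence: (0, 0, 1, 0, 1, 1, 1, 0, 0, 0, 0, 1, 1).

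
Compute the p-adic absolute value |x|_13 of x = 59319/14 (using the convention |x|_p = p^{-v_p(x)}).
|59319/14|_13 = 1/2197

Step 1 — compute v_13(x) by factoring powers of 13 out of the numerator and denominator: v_13(59319/14) = 3. Step 2 — apply |x|_p = p^{-v_p(x)} = 13^{-3} = 1/2197.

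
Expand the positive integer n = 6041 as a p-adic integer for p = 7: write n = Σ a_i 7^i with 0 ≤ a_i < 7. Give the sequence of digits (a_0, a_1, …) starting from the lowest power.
(a_0, a_1, …) = (0, 2, 4, 3, 2)

Repeated division by 7 gives the digits low-to-high: 6041 = 2·7^1 + 4·7^2 + 3·7^3 + 2·7^4. Digit sequence: (0, 2, 4, 3, 2).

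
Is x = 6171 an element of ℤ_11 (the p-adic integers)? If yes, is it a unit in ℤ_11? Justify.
x ∈ ℤ_11 but not a unit; v_11(x) = 2 > 0

ℤ_11 = {x ∈ ℚ_11 : v_11(x) ≥ 0} and ℤ_11^× = {x ∈ ℤ_11 : v_11(x) = 0}. Here v_11(6171) = v_11(num) − v_11(den) = 2; compare against these criteria.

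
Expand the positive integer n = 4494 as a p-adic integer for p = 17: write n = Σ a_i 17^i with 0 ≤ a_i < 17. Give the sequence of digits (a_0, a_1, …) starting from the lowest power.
(a_0, a_1, …) = (6, 9, 15)

Repeated division by 17 gives the digits low-to-high: 4494 = 6 + 9·17^1 + 15·17^2. Digit sequence: (6, 9, 15).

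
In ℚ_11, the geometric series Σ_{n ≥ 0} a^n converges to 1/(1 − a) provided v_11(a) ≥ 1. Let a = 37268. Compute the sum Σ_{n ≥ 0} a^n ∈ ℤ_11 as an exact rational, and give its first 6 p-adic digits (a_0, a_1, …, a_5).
Σ a^n = 1/(1 − a) = -1/37267;  first 6 digits = (1, 0, 0, 6, 2, 0)

v_11(a) = 3 ≥ 1, so the series converges in ℤ_11 to 1/(1 − a) = 1/(1 − 37268) = -1/37267. Expand this rational in ℤ_11: compute digits iteratively via d_i = x_i mod 11, x_{i+1} = (x_i − d_i)/11. The first 6 digits are (1, 0, 0, 6, 2, 0).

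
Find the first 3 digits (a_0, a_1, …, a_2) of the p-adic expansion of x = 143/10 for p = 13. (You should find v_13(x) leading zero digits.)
(a_0, …, a_2) = (0, 5, 1)

v_13(143/10) = 1, so a_0 = ... = a_0 = 0. Factor out: x = 13^1 · u with u = 11/10 a unit in ℤ_13. Expand u iteratively via a_{v+i} = u_i mod 13, u_{i+1} = (u_i − a_{v+i})/13:
  u_0 = 11/10;  a_1 = 5;  u_1 = (u_0 − 5)/13 = -3/10
  u_1 = -3/10;  a_2 = 1;  u_2 = (u_1 − 1)/13 = -1/10
Digits: (0, 5, 1).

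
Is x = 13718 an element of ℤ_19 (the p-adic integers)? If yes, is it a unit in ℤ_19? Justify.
x ∈ ℤ_19 but not a unit; v_19(x) = 3 > 0

ℤ_19 = {x ∈ ℚ_19 : v_19(x) ≥ 0} and ℤ_19^× = {x ∈ ℤ_19 : v_19(x) = 0}. Here v_19(13718) = v_19(num) − v_19(den) = 3; compare against these criteria.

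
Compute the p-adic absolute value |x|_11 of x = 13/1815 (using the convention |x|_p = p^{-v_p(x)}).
|13/1815|_11 = 121

Step 1 — compute v_11(x) by factoring powers of 11 out of the numerator and denominator: v_11(13/1815) = -2. Step 2 — apply |x|_p = p^{-v_p(x)} = 11^{2} = 121.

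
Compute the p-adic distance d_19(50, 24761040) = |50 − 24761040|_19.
d_19(50, 24761040) = 1/2476099

Step 1 — x − y = 50 − 24761040 = -24760990. Step 2 — v_19(-24760990) = 5 (factor: -24760990 = −(19^5 · 10); the sign does not affect v_p). Step 3 — |x − y|_19 = 19^{-5} = 1/2476099.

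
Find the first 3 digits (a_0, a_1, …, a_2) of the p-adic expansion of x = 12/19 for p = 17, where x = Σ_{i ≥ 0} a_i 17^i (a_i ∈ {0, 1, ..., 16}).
(a_0, …, a_2) = (6, 14, 9)

v_17(12/19) = 0 (numerator and denominator both coprime to 17), so x ∈ ℤ_17^×. Compute digits iteratively via a_i = x_i mod 17, x_{i+1} = (x_i − a_i)/17, with x_0 = x:
  x_0 = 12/19;  a_0 = 6;  x_1 = (x_0 − 6)/17 = -6/19
  x_1 = -6/19;  a_1 = 14;  x_2 = (x_1 − 14)/17 = -16/19
  x_2 = -16/19;  a_2 = 9;  x_3 = (x_2 − 9)/17 = -11/19
Digits: (6, 14, 9).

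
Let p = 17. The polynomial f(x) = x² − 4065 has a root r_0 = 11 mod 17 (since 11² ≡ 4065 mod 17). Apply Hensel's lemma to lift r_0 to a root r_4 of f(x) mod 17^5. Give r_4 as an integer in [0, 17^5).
r_4 = 464298 (mod 1419857)

Hensel's recurrence: r_{i+1} = r_i − f(r_i)·(f′(r_i))^{-1} mod 17^{i+2}, with f′(x) = 2x. Iterate:
  r_0 = 11 (mod 17)
  r_1 = 164 (mod 289)
  r_2 = 2476 (mod 4913)
  r_3 = 46693 (mod 83521)
  r_4 = 464298 (mod 1419857)
Final: r_4 = 464298, and one checks f(r_4) ≡ 0 mod 17^5.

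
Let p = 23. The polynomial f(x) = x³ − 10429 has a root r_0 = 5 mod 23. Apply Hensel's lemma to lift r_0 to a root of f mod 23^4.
r_3 = 244357 (mod 279841)

Hensel: r_{i+1} = r_i − f(r_i)/f′(r_i) mod 23^{i+2}, where f′(x) = 3x². Iterate:
  r_0 = 5 (mod 23)
  r_1 = 488 (mod 529)
  r_2 = 1017 (mod 12167)
  r_3 = 244357 (mod 279841)
Final: r = 244357 with f(r) ≡ 0 mod 23^4.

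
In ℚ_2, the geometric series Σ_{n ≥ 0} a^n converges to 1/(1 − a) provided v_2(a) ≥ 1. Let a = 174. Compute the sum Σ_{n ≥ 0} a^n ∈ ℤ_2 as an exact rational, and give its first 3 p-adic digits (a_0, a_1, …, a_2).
Σ a^n = 1/(1 − a) = -1/173;  first 3 digits = (1, 1, 0)

v_2(a) = 1 ≥ 1, so the series converges in ℤ_2 to 1/(1 − a) = 1/(1 − 174) = -1/173. Expand this rational in ℤ_2: compute digits iteratively via d_i = x_i mod 2, x_{i+1} = (x_i − d_i)/2. The first 3 digits are (1, 1, 0).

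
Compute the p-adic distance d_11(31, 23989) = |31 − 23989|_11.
d_11(31, 23989) = 1/1331

Step 1 — x − y = 31 − 23989 = -23958. Step 2 — v_11(-23958) = 3 (factor: -23958 = −(11^3 · 18); the sign does not affect v_p). Step 3 — |x − y|_11 = 11^{-3} = 1/1331.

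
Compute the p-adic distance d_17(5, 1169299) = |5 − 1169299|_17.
d_17(5, 1169299) = 1/83521

Step 1 — x − y = 5 − 1169299 = -1169294. Step 2 — v_17(-1169294) = 4 (factor: -1169294 = −(17^4 · 14); the sign does not affect v_p). Step 3 — |x − y|_17 = 17^{-4} = 1/83521.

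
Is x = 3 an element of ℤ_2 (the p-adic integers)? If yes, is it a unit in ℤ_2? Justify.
x ∈ ℤ_2^× (unit); v_2(x) = 0

ℤ_2 = {x ∈ ℚ_2 : v_2(x) ≥ 0} and ℤ_2^× = {x ∈ ℤ_2 : v_2(x) = 0}. Here v_2(3) = v_2(num) − v_2(den) = 0; compare against these criteria.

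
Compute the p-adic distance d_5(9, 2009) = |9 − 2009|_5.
d_5(9, 2009) = 1/125

Step 1 — x − y = 9 − 2009 = -2000. Step 2 — v_5(-2000) = 3 (factor: -2000 = −(5^3 · 16); the sign does not affect v_p). Step 3 — |x − y|_5 = 5^{-3} = 1/125.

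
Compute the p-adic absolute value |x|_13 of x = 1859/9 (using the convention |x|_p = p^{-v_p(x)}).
|1859/9|_13 = 1/169

Step 1 — compute v_13(x) by factoring powers of 13 out of the numerator and denominator: v_13(1859/9) = 2. Step 2 — apply |x|_p = p^{-v_p(x)} = 13^{-2} = 1/169.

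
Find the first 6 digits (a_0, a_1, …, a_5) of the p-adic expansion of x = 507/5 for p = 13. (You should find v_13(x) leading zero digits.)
(a_0, …, a_5) = (0, 0, 11, 7, 2, 5)

v_13(507/5) = 2, so a_0 = ... = a_1 = 0. Factor out: x = 13^2 · u with u = 3/5 a unit in ℤ_13. Expand u iteratively via a_{v+i} = u_i mod 13, u_{i+1} = (u_i − a_{v+i})/13:
  u_0 = 3/5;  a_2 = 11;  u_1 = (u_0 − 11)/13 = -4/5
  u_1 = -4/5;  a_3 = 7;  u_2 = (u_1 − 7)/13 = -3/5
  u_2 = -3/5;  a_4 = 2;  u_3 = (u_2 − 2)/13 = -1/5
  u_3 = -1/5;  a_5 = 5;  u_4 = (u_3 − 5)/13 = -2/5
Digits: (0, 0, 11, 7, 2, 5).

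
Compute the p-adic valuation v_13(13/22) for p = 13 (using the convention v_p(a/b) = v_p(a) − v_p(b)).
v_13(13/22) = 1

Factor powers of 13 from the numerator and denominator of the reduced fraction: 13 = 13^1 · 1 and 22 = 13^0 · 22. Apply v_p(a/b) = v_p(a) − v_p(b): v_13(13/22) = 1 − 0 = 1.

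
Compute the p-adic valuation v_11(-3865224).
v_11(-3865224) = 5

v_11(n) is the largest exponent k such that 11^k divides n. Factor out: -3865224 = -11^5 · 24. (Sign doesn't affect v_p.) So v_11(-3865224) = 5.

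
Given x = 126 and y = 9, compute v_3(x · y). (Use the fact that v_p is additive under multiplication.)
v_3(1134) = 4

v_p(x) = 2 (factor: 126 = 3^2 · 14); v_p(y) = 2 (factor: 9 = 3^2 · 1). Additivity: v_p(xy) = v_p(x) + v_p(y) = 2 + 2 = 4. (Direct check: xy = 1134 = 3^4 · (14).)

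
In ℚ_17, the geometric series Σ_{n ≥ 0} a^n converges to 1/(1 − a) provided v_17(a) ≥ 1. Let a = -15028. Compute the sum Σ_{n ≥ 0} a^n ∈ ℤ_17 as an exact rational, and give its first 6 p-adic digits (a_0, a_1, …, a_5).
Σ a^n = 1/(1 − a) = 1/15029;  first 6 digits = (1, 0, 16, 13, 0, 6)

v_17(a) = 2 ≥ 1, so the series converges in ℤ_17 to 1/(1 − a) = 1/(1 − (-15028)) = 1/15029. Expand this rational in ℤ_17: compute digits iteratively via d_i = x_i mod 17, x_{i+1} = (x_i − d_i)/17. The first 6 digits are (1, 0, 16, 13, 0, 6).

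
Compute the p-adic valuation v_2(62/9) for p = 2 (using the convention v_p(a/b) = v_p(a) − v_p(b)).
v_2(62/9) = 1

Factor powers of 2 from the numerator and denominator of the reduced fraction: 62 = 2^1 · 31 and 9 = 2^0 · 9. Apply v_p(a/b) = v_p(a) − v_p(b): v_2(62/9) = 1 − 0 = 1.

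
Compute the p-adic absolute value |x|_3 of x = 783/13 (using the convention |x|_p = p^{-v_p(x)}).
|783/13|_3 = 1/27

Step 1 — compute v_3(x) by factoring powers of 3 out of the numerator and denominator: v_3(783/13) = 3. Step 2 — apply |x|_p = p^{-v_p(x)} = 3^{-3} = 1/27.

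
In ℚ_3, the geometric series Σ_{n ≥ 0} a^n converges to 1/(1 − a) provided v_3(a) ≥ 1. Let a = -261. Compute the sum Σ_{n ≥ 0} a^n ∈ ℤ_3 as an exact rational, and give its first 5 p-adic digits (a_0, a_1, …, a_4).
Σ a^n = 1/(1 − a) = 1/262;  first 5 digits = (1, 0, 1, 2, 0)

v_3(a) = 2 ≥ 1, so the series converges in ℤ_3 to 1/(1 − a) = 1/(1 − (-261)) = 1/262. Expand this rational in ℤ_3: compute digits iteratively via d_i = x_i mod 3, x_{i+1} = (x_i − d_i)/3. The first 5 digits are (1, 0, 1, 2, 0).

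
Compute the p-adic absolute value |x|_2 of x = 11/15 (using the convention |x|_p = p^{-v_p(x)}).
|11/15|_2 = 1

Step 1 — compute v_2(x) by factoring powers of 2 out of the numerator and denominator: v_2(11/15) = 0. Step 2 — apply |x|_p = p^{-v_p(x)} = 2^{0} = 1.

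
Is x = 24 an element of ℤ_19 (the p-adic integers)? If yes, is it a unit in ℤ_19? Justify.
x ∈ ℤ_19^× (unit); v_19(x) = 0

ℤ_19 = {x ∈ ℚ_19 : v_19(x) ≥ 0} and ℤ_19^× = {x ∈ ℤ_19 : v_19(x) = 0}. Here v_19(24) = v_19(num) − v_19(den) = 0; compare against these criteria.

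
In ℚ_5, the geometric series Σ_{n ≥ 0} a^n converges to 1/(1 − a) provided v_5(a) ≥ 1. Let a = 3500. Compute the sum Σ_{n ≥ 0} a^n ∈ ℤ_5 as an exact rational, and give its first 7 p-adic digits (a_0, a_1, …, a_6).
Σ a^n = 1/(1 − a) = -1/3499;  first 7 digits = (1, 0, 0, 3, 0, 1, 4)

v_5(a) = 3 ≥ 1, so the series converges in ℤ_5 to 1/(1 − a) = 1/(1 − 3500) = -1/3499. Expand this rational in ℤ_5: compute digits iteratively via d_i = x_i mod 5, x_{i+1} = (x_i − d_i)/5. The first 7 digits are (1, 0, 0, 3, 0, 1, 4).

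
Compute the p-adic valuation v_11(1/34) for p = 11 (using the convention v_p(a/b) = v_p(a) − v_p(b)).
v_11(1/34) = 0

Factor powers of 11 from the numerator and denominator of the reduced fraction: 1 = 11^0 · 1 and 34 = 11^0 · 34. Apply v_p(a/b) = v_p(a) − v_p(b): v_11(1/34) = 0 − 0 = 0.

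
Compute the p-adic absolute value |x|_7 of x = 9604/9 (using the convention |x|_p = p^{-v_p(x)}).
|9604/9|_7 = 1/2401

Step 1 — compute v_7(x) by factoring powers of 7 out of the numerator and denominator: v_7(9604/9) = 4. Step 2 — apply |x|_p = p^{-v_p(x)} = 7^{-4} = 1/2401.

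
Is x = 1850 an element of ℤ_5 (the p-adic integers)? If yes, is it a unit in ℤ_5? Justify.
x ∈ ℤ_5 but not a unit; v_5(x) = 2 > 0

ℤ_5 = {x ∈ ℚ_5 : v_5(x) ≥ 0} and ℤ_5^× = {x ∈ ℤ_5 : v_5(x) = 0}. Here v_5(1850) = v_5(num) − v_5(den) = 2; compare against these criteria.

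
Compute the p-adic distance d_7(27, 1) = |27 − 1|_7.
d_7(27, 1) = 1

Step 1 — x − y = 27 − 1 = 26. Step 2 — v_7(26) = 0 (factor: 26 = (7^0 · 26); the sign does not affect v_p). Step 3 — |x − y|_7 = 7^{0} = 1.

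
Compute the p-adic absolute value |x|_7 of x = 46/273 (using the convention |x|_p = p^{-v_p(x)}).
|46/273|_7 = 7

Step 1 — compute v_7(x) by factoring powers of 7 out of the numerator and denominator: v_7(46/273) = -1. Step 2 — apply |x|_p = p^{-v_p(x)} = 7^{1} = 7.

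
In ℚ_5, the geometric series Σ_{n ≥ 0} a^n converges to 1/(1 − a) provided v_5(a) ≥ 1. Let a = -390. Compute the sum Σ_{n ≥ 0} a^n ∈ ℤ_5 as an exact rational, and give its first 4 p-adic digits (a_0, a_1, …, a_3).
Σ a^n = 1/(1 − a) = 1/391;  first 4 digits = (1, 2, 3, 1)

v_5(a) = 1 ≥ 1, so the series converges in ℤ_5 to 1/(1 − a) = 1/(1 − (-390)) = 1/391. Expand this rational in ℤ_5: compute digits iteratively via d_i = x_i mod 5, x_{i+1} = (x_i − d_i)/5. The first 4 digits are (1, 2, 3, 1).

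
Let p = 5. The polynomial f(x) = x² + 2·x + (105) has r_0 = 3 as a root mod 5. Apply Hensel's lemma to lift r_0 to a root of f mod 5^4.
r_3 = 538 (mod 625)

Hensel: r_{i+1} = r_i − f(r_i)·(f′(r_i))^{-1} mod 5^{i+2}, f′(x) = 2x + 2. Iterate:
  r_0 = 3 (mod 5)
  r_1 = 13 (mod 25)
  r_2 = 38 (mod 125)
  r_3 = 538 (mod 625)
Final: r = 538 satisfies f(r) ≡ 0 mod 5^4.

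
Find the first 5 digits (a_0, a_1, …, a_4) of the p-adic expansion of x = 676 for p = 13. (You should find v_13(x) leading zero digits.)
(a_0, …, a_4) = (0, 0, 4, 0, 0)

v_13(676) = 2, so a_0 = ... = a_1 = 0. Factor out: x = 13^2 · u with u = 4 a unit in ℤ_13. Expand u iteratively via a_{v+i} = u_i mod 13, u_{i+1} = (u_i − a_{v+i})/13:
  u_0 = 4;  a_2 = 4;  u_1 = (u_0 − 4)/13 = 0
  u_1 = 0;  a_3 = 0;  u_2 = (u_1 − 0)/13 = 0
  u_2 = 0;  a_4 = 0;  u_3 = (u_2 − 0)/13 = 0
Digits: (0, 0, 4, 0, 0).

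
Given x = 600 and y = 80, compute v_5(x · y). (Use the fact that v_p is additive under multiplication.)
v_5(48000) = 3

v_p(x) = 2 (factor: 600 = 5^2 · 24); v_p(y) = 1 (factor: 80 = 5^1 · 16). Additivity: v_p(xy) = v_p(x) + v_p(y) = 2 + 1 = 3. (Direct check: xy = 48000 = 5^3 · (384).)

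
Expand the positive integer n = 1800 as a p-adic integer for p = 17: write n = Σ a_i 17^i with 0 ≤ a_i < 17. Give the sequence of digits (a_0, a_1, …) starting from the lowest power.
(a_0, a_1, …) = (15, 3, 6)

Repeated division by 17 gives the digits low-to-high: 1800 = 15 + 3·17^1 + 6·17^2. Digit sequence: (15, 3, 6).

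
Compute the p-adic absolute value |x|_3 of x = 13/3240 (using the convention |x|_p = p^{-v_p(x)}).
|13/3240|_3 = 81

Step 1 — compute v_3(x) by factoring powers of 3 out of the numerator and denominator: v_3(13/3240) = -4. Step 2 — apply |x|_p = p^{-v_p(x)} = 3^{4} = 81.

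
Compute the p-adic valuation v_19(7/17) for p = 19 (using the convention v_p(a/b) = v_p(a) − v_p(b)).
v_19(7/17) = 0

Factor powers of 19 from the numerator and denominator of the reduced fraction: 7 = 19^0 · 7 and 17 = 19^0 · 17. Apply v_p(a/b) = v_p(a) − v_p(b): v_19(7/17) = 0 − 0 = 0.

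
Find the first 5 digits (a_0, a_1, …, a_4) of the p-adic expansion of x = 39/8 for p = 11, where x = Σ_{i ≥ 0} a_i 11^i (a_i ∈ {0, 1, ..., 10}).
(a_0, …, a_4) = (9, 1, 4, 1, 4)

v_11(39/8) = 0 (numerator and denominator both coprime to 11), so x ∈ ℤ_11^×. Compute digits iteratively via a_i = x_i mod 11, x_{i+1} = (x_i − a_i)/11, with x_0 = x:
  x_0 = 39/8;  a_0 = 9;  x_1 = (x_0 − 9)/11 = -3/8
  x_1 = -3/8;  a_1 = 1;  x_2 = (x_1 − 1)/11 = -1/8
  x_2 = -1/8;  a_2 = 4;  x_3 = (x_2 − 4)/11 = -3/8
  x_3 = -3/8;  a_3 = 1;  x_4 = (x_3 − 1)/11 = -1/8
  x_4 = -1/8;  a_4 = 4;  x_5 = (x_4 − 4)/11 = -3/8
Digits: (9, 1, 4, 1, 4).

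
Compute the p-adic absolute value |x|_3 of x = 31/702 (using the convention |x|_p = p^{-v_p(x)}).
|31/702|_3 = 27

Step 1 — compute v_3(x) by factoring powers of 3 out of the numerator and denominator: v_3(31/702) = -3. Step 2 — apply |x|_p = p^{-v_p(x)} = 3^{3} = 27.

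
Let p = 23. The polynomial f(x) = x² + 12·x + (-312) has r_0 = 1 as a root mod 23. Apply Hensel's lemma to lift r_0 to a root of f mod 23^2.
r_1 = 438 (mod 529)

Hensel: r_{i+1} = r_i − f(r_i)·(f′(r_i))^{-1} mod 23^{i+2}, f′(x) = 2x + 12. Iterate:
  r_0 = 1 (mod 23)
  r_1 = 438 (mod 529)
Final: r = 438 satisfies f(r) ≡ 0 mod 23^2.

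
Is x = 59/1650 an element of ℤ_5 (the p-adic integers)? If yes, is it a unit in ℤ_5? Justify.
x ∉ ℤ_5 (v_5(x) = -2 < 0)

ℤ_5 = {x ∈ ℚ_5 : v_5(x) ≥ 0} and ℤ_5^× = {x ∈ ℤ_5 : v_5(x) = 0}. Here v_5(59/1650) = v_5(num) − v_5(den) = -2; compare against these criteria.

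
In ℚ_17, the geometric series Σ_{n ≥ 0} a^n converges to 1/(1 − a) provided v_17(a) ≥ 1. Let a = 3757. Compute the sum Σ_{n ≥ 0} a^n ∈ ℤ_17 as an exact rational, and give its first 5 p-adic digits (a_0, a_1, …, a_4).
Σ a^n = 1/(1 − a) = -1/3756;  first 5 digits = (1, 0, 13, 0, 16)

v_17(a) = 2 ≥ 1, so the series converges in ℤ_17 to 1/(1 − a) = 1/(1 − 3757) = -1/3756. Expand this rational in ℤ_17: compute digits iteratively via d_i = x_i mod 17, x_{i+1} = (x_i − d_i)/17. The first 5 digits are (1, 0, 13, 0, 16).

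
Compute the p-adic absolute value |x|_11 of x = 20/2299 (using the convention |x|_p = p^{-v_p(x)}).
|20/2299|_11 = 121

Step 1 — compute v_11(x) by factoring powers of 11 out of the numerator and denominator: v_11(20/2299) = -2. Step 2 — apply |x|_p = p^{-v_p(x)} = 11^{2} = 121.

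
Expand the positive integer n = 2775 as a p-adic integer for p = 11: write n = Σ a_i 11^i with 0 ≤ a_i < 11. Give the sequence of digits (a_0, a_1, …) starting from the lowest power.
(a_0, a_1, …) = (3, 10, 0, 2)

Repeated division by 11 gives the digits low-to-high: 2775 = 3 + 10·11^1 + 2·11^3. Digit sequence: (3, 10, 0, 2).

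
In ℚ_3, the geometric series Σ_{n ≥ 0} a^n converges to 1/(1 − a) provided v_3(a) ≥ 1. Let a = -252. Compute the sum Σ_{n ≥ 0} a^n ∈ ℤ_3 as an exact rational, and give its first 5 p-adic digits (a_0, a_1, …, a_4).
Σ a^n = 1/(1 − a) = 1/253;  first 5 digits = (1, 0, 2, 2, 0)

v_3(a) = 2 ≥ 1, so the series converges in ℤ_3 to 1/(1 − a) = 1/(1 − (-252)) = 1/253. Expand this rational in ℤ_3: compute digits iteratively via d_i = x_i mod 3, x_{i+1} = (x_i − d_i)/3. The first 5 digits are (1, 0, 2, 2, 0).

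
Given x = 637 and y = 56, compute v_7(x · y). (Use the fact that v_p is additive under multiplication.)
v_7(35672) = 3

v_p(x) = 2 (factor: 637 = 7^2 · 13); v_p(y) = 1 (factor: 56 = 7^1 · 8). Additivity: v_p(xy) = v_p(x) + v_p(y) = 2 + 1 = 3. (Direct check: xy = 35672 = 7^3 · (104).)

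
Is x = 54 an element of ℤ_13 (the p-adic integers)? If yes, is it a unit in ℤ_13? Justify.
x ∈ ℤ_13^× (unit); v_13(x) = 0

ℤ_13 = {x ∈ ℚ_13 : v_13(x) ≥ 0} and ℤ_13^× = {x ∈ ℤ_13 : v_13(x) = 0}. Here v_13(54) = v_13(num) − v_13(den) = 0; compare against these criteria.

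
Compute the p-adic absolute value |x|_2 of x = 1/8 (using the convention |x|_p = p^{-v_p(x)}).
|1/8|_2 = 8

Step 1 — compute v_2(x) by factoring powers of 2 out of the numerator and denominator: v_2(1/8) = -3. Step 2 — apply |x|_p = p^{-v_p(x)} = 2^{3} = 8.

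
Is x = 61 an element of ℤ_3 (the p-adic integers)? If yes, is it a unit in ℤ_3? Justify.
x ∈ ℤ_3^× (unit); v_3(x) = 0

ℤ_3 = {x ∈ ℚ_3 : v_3(x) ≥ 0} and ℤ_3^× = {x ∈ ℤ_3 : v_3(x) = 0}. Here v_3(61) = v_3(num) − v_3(den) = 0; compare against these criteria.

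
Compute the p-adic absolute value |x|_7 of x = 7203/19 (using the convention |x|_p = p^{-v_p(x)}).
|7203/19|_7 = 1/2401

Step 1 — compute v_7(x) by factoring powers of 7 out of the numerator and denominator: v_7(7203/19) = 4. Step 2 — apply |x|_p = p^{-v_p(x)} = 7^{-4} = 1/2401.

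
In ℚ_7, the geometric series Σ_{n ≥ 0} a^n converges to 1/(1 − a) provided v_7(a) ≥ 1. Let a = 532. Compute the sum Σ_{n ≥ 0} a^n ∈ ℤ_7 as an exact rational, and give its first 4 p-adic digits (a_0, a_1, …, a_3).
Σ a^n = 1/(1 − a) = -1/531;  first 4 digits = (1, 6, 4, 6)

v_7(a) = 1 ≥ 1, so the series converges in ℤ_7 to 1/(1 − a) = 1/(1 − 532) = -1/531. Expand this rational in ℤ_7: compute digits iteratively via d_i = x_i mod 7, x_{i+1} = (x_i − d_i)/7. The first 4 digits are (1, 6, 4, 6).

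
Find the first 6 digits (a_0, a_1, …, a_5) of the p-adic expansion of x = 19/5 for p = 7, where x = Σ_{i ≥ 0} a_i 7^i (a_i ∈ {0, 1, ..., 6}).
(a_0, …, a_5) = (1, 6, 2, 1, 4, 5)

v_7(19/5) = 0 (numerator and denominator both coprime to 7), so x ∈ ℤ_7^×. Compute digits iteratively via a_i = x_i mod 7, x_{i+1} = (x_i − a_i)/7, with x_0 = x:
  x_0 = 19/5;  a_0 = 1;  x_1 = (x_0 − 1)/7 = 2/5
  x_1 = 2/5;  a_1 = 6;  x_2 = (x_1 − 6)/7 = -4/5
  x_2 = -4/5;  a_2 = 2;  x_3 = (x_2 − 2)/7 = -2/5
  x_3 = -2/5;  a_3 = 1;  x_4 = (x_3 − 1)/7 = -1/5
  x_4 = -1/5;  a_4 = 4;  x_5 = (x_4 − 4)/7 = -3/5
  x_5 = -3/5;  a_5 = 5;  x_6 = (x_5 − 5)/7 = -4/5
Digits: (1, 6, 2, 1, 4, 5).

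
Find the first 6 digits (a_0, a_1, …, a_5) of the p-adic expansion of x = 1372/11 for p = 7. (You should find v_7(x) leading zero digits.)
(a_0, …, a_5) = (0, 0, 0, 1, 5, 5)

v_7(1372/11) = 3, so a_0 = ... = a_2 = 0. Factor out: x = 7^3 · u with u = 4/11 a unit in ℤ_7. Expand u iteratively via a_{v+i} = u_i mod 7, u_{i+1} = (u_i − a_{v+i})/7:
  u_0 = 4/11;  a_3 = 1;  u_1 = (u_0 − 1)/7 = -1/11
  u_1 = -1/11;  a_4 = 5;  u_2 = (u_1 − 5)/7 = -8/11
  u_2 = -8/11;  a_5 = 5;  u_3 = (u_2 − 5)/7 = -9/11
Digits: (0, 0, 0, 1, 5, 5).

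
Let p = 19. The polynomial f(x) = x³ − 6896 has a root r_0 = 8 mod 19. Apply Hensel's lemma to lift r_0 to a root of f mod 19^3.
r_2 = 3922 (mod 6859)

Hensel: r_{i+1} = r_i − f(r_i)/f′(r_i) mod 19^{i+2}, where f′(x) = 3x². Iterate:
  r_0 = 8 (mod 19)
  r_1 = 312 (mod 361)
  r_2 = 3922 (mod 6859)
Final: r = 3922 with f(r) ≡ 0 mod 19^3.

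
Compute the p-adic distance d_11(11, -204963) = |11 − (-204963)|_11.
d_11(11, -204963) = 1/14641

Step 1 — x − y = 11 − (-204963) = 204974. Step 2 — v_11(204974) = 4 (factor: 204974 = (11^4 · 14); the sign does not affect v_p). Step 3 — |x − y|_11 = 11^{-4} = 1/14641.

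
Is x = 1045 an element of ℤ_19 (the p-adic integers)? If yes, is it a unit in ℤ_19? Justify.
x ∈ ℤ_19 but not a unit; v_19(x) = 1 > 0

ℤ_19 = {x ∈ ℚ_19 : v_19(x) ≥ 0} and ℤ_19^× = {x ∈ ℤ_19 : v_19(x) = 0}. Here v_19(1045) = v_19(num) − v_19(den) = 1; compare against these criteria.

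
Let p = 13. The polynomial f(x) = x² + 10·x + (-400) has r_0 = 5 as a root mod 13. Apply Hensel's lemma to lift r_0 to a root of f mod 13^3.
r_2 = 317 (mod 2197)

Hensel: r_{i+1} = r_i − f(r_i)·(f′(r_i))^{-1} mod 13^{i+2}, f′(x) = 2x + 10. Iterate:
  r_0 = 5 (mod 13)
  r_1 = 148 (mod 169)
  r_2 = 317 (mod 2197)
Final: r = 317 satisfies f(r) ≡ 0 mod 13^3.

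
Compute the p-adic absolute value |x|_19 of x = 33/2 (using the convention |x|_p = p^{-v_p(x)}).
|33/2|_19 = 1

Step 1 — compute v_19(x) by factoring powers of 19 out of the numerator and denominator: v_19(33/2) = 0. Step 2 — apply |x|_p = p^{-v_p(x)} = 19^{0} = 1.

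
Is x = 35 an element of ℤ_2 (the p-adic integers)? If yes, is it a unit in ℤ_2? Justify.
x ∈ ℤ_2^× (unit); v_2(x) = 0

ℤ_2 = {x ∈ ℚ_2 : v_2(x) ≥ 0} and ℤ_2^× = {x ∈ ℤ_2 : v_2(x) = 0}. Here v_2(35) = v_2(num) − v_2(den) = 0; compare against these criteria.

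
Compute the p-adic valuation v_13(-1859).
v_13(-1859) = 2

v_13(n) is the largest exponent k such that 13^k divides n. Factor out: -1859 = -13^2 · 11. (Sign doesn't affect v_p.) So v_13(-1859) = 2.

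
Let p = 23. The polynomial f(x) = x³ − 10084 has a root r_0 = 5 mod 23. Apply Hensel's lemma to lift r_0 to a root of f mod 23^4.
r_3 = 224991 (mod 279841)

Hensel: r_{i+1} = r_i − f(r_i)/f′(r_i) mod 23^{i+2}, where f′(x) = 3x². Iterate:
  r_0 = 5 (mod 23)
  r_1 = 166 (mod 529)
  r_2 = 5985 (mod 12167)
  r_3 = 224991 (mod 279841)
Final: r = 224991 with f(r) ≡ 0 mod 23^4.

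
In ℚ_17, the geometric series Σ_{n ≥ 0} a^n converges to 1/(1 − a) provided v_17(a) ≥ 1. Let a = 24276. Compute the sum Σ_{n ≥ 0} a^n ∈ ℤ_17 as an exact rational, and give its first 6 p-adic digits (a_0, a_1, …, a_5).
Σ a^n = 1/(1 − a) = -1/24275;  first 6 digits = (1, 0, 16, 4, 1, 7)

v_17(a) = 2 ≥ 1, so the series converges in ℤ_17 to 1/(1 − a) = 1/(1 − 24276) = -1/24275. Expand this rational in ℤ_17: compute digits iteratively via d_i = x_i mod 17, x_{i+1} = (x_i − d_i)/17. The first 6 digits are (1, 0, 16, 4, 1, 7).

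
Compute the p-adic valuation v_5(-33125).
v_5(-33125) = 4

v_5(n) is the largest exponent k such that 5^k divides n. Factor out: -33125 = -5^4 · 53. (Sign doesn't affect v_p.) So v_5(-33125) = 4.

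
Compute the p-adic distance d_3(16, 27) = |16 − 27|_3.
d_3(16, 27) = 1

Step 1 — x − y = 16 − 27 = -11. Step 2 — v_3(-11) = 0 (factor: -11 = −(3^0 · 11); the sign does not affect v_p). Step 3 — |x − y|_3 = 3^{0} = 1.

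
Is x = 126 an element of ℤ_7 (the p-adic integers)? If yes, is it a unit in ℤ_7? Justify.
x ∈ ℤ_7 but not a unit; v_7(x) = 1 > 0

ℤ_7 = {x ∈ ℚ_7 : v_7(x) ≥ 0} and ℤ_7^× = {x ∈ ℤ_7 : v_7(x) = 0}. Here v_7(126) = v_7(num) − v_7(den) = 1; compare against these criteria.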